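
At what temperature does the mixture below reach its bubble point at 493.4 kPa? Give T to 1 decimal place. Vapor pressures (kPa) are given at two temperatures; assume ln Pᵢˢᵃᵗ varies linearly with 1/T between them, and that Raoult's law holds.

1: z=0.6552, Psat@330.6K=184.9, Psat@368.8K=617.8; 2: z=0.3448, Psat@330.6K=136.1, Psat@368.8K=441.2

T = 364.5 K

Bubble-point temperature: ΣzᵢPᵢˢᵃᵗ(T) = P. Interpolate ln Pᵢˢᵃᵗ = aᵢ + bᵢ/T.
  T = 330.6 K: ΣzᵢPᵢˢᵃᵗ = 168.07 kPa
  T = 368.8 K: ΣzᵢPᵢˢᵃᵗ = 556.91 kPa
  T = 349.7 K: ΣzᵢPᵢˢᵃᵗ = 316.11 kPa
  T = 359.2 K: ΣzᵢPᵢˢᵃᵗ = 422.12 kPa
  T = 364.0 K: ΣzᵢPᵢˢᵃᵗ = 485.74 kPa
  T = 366.4 K: ΣzᵢPᵢˢᵃᵗ = 520.34 kPa
Interpolating between 364.0 K and 366.4 K gives T ≈ 364.5 K.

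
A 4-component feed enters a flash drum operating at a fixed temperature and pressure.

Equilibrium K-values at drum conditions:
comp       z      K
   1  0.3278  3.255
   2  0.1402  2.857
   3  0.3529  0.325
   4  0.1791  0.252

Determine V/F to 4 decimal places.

V/F = 0.4183

Rachford–Rice: g(V/F) = Σ zᵢ(Kᵢ−1)/(1+V/F(Kᵢ−1)) = 0.
Feasibility: ΣzᵢKᵢ = 1.6274, Σzᵢ/Kᵢ = 1.9463 — both > 1, two phases present.
Iterate (Newton) starting at V/F = 0.69:
  V/F = 0.6900: g = -0.31941, g' = -1.3394 → V/F = 0.4515
  V/F = 0.4515: g = -0.03705, g' = -1.1134 → V/F = 0.4183
Converged at V/F = 0.4183.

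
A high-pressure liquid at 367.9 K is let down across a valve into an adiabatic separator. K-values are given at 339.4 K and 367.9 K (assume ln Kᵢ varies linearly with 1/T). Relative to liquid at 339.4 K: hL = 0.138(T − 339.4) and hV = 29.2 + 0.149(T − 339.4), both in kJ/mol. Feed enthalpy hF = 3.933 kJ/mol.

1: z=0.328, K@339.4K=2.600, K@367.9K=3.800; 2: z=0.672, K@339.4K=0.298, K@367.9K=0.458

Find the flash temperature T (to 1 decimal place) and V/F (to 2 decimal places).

Adiabatic flash: solve Rachford–Rice at each trial T, then check hF = ψ·hV(T) + (1−ψ)·hL(T).
  T = 339.4 K: K = (2.600, 0.298), RR gives ψ = 0.047, H_out = 1.379 kJ/mol
  T = 367.9 K: K = (3.800, 0.458), RR gives ψ = 0.365, H_out = 14.710 kJ/mol
  T = 353.6 K: K = (3.165, 0.372), RR gives ψ = 0.212, H_out = 8.190 kJ/mol
  T = 346.5 K: K = (2.875, 0.334), RR gives ψ = 0.134, H_out = 4.900 kJ/mol
  T = 342.9 K: K = (2.733, 0.315), RR gives ψ = 0.091, H_out = 3.155 kJ/mol
  T = 344.7 K: K = (2.803, 0.325), RR gives ψ = 0.113, H_out = 4.036 kJ/mol
Linear interpolation between T = 342.9 (H_out = 3.155) and T = 344.7 (H_out = 4.036) on hF = 3.933 gives T ≈ 344.5 K, at which ψ = 0.11.

T = 344.5 K, V/F = 0.11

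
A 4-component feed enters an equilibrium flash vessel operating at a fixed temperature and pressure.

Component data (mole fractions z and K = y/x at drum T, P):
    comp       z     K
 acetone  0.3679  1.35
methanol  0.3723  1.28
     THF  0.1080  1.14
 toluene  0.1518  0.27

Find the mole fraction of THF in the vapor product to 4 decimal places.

Rachford–Rice: g(β) = Σ zᵢ(Kᵢ−1)/(1+β(Kᵢ−1)) = 0.
g(0) = ΣzᵢKᵢ − 1 = 0.1373 and g(1) = 1 − Σzᵢ/Kᵢ = -0.2203, so a root lies in (0, 1).
Newton–Raphson from β = 0.47:
  β = 0.4700: g = 0.04819, g' = -0.2454 → β = 0.6664
  β = 0.6664: g = -0.00970, g' = -0.3589 → β = 0.6394
  β = 0.6394: g = -0.00030, g' = -0.3374 → β = 0.6385
Converged at β = 0.6385.
Compositions from xᵢ = zᵢ/(1+β(Kᵢ−1)), yᵢ = Kᵢxᵢ:
  acetone: x = 0.3007, y = 0.4059
  methanol: x = 0.3158, y = 0.4043
  THF: x = 0.0991, y = 0.1130
  toluene: x = 0.2843, y = 0.0768

y_THF = 0.1130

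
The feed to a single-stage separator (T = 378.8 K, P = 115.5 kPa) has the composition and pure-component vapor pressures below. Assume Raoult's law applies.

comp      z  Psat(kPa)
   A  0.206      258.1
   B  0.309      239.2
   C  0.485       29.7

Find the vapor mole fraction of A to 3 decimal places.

y_A = 0.347

Raoult's law: Kᵢ = Pᵢˢᵃᵗ/P = Pᵢˢᵃᵗ/115.5.
  K_A = 258.1/115.5 = 2.23463, K_B = 239.2/115.5 = 2.07100, K_C = 29.7/115.5 = 0.25714
Newton–Raphson from β = 0.5:
  β = 0.500: g = -0.2004, g' = -0.948 → β = 0.289
  β = 0.289: g = -0.0183, g' = -0.811 → β = 0.266
Converged at β = 0.266.
Compositions from xᵢ = zᵢ/(1+β(Kᵢ−1)), yᵢ = Kᵢxᵢ:
  A: x = 0.155, y = 0.347
  B: x = 0.240, y = 0.498
  C: x = 0.604, y = 0.155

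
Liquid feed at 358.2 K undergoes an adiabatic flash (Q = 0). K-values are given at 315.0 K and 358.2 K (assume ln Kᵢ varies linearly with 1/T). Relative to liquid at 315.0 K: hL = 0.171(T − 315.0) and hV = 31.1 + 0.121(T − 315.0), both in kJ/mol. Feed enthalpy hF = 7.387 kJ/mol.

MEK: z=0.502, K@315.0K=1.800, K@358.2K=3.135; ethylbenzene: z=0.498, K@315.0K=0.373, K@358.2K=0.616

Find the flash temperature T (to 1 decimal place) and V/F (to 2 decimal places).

T = 316.9 K, V/F = 0.23

Adiabatic flash: solve Rachford–Rice at each trial T, then check hF = ψ·hV(T) + (1−ψ)·hL(T).
  T = 315.0 K: K = (1.800, 0.373), RR gives ψ = 0.178, H_out = 5.540 kJ/mol
  T = 358.2 K: K = (3.135, 0.616), RR gives ψ = 1.000, H_out = 36.327 kJ/mol
  T = 336.6 K: K = (2.418, 0.487), RR gives ψ = 0.628, H_out = 22.535 kJ/mol
  T = 325.8 K: K = (2.097, 0.428), RR gives ψ = 0.424, H_out = 14.795 kJ/mol
  T = 320.4 K: K = (1.945, 0.400), RR gives ψ = 0.310, H_out = 10.477 kJ/mol
  T = 317.7 K: K = (1.872, 0.386), RR gives ψ = 0.247, H_out = 8.107 kJ/mol
  T = 316.4 K: K = (1.837, 0.380), RR gives ψ = 0.215, H_out = 6.899 kJ/mol
Linear interpolation between T = 316.4 (H_out = 6.899) and T = 317.7 (H_out = 8.107) on hF = 7.387 gives T ≈ 316.9 K, at which ψ = 0.23.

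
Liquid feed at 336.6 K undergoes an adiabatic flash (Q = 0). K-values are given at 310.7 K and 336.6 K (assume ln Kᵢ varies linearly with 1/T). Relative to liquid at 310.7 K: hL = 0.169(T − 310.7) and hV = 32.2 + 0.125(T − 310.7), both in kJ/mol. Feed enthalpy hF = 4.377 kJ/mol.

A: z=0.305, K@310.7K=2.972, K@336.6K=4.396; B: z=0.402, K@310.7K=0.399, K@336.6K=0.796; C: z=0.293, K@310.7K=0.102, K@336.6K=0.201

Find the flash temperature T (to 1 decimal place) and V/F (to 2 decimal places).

Adiabatic flash: solve Rachford–Rice at each trial T, then check hF = ψ·hV(T) + (1−ψ)·hL(T).
  T = 310.7 K: K = (2.972, 0.399, 0.102), RR gives ψ = 0.067, H_out = 2.147 kJ/mol
  T = 336.6 K: K = (4.396, 0.796, 0.201), RR gives ψ = 0.406, H_out = 16.973 kJ/mol
  T = 323.6 K: K = (3.640, 0.571, 0.145), RR gives ψ = 0.228, H_out = 9.396 kJ/mol
  T = 317.1 K: K = (3.293, 0.478, 0.122), RR gives ψ = 0.147, H_out = 5.786 kJ/mol
  T = 313.9 K: K = (3.130, 0.437, 0.112), RR gives ψ = 0.108, H_out = 3.989 kJ/mol
  T = 315.5 K: K = (3.211, 0.457, 0.117), RR gives ψ = 0.128, H_out = 4.891 kJ/mol
Linear interpolation between T = 313.9 (H_out = 3.989) and T = 315.5 (H_out = 4.891) on hF = 4.377 gives T ≈ 314.6 K, at which ψ = 0.12.

T = 314.6 K, V/F = 0.12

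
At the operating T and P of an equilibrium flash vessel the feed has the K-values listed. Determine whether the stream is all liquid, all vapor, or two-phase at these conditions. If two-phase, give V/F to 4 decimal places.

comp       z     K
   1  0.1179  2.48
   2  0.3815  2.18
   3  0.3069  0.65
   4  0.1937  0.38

two-phase, V/F = 0.6568

ΣzᵢKᵢ = 1.3972; Σzᵢ/Kᵢ = 1.2044.
Both exceed 1, so a two-phase solution exists.
Let ψ = V/F and solve Σ zᵢ(Kᵢ−1)/(1+ψ(Kᵢ−1)) = 0.
Newton–Raphson from ψ = 0.5:
  ψ = 0.5000: g = 0.07916, g' = -0.5070 → ψ = 0.6561
  ψ = 0.6561: g = 0.00037, g' = -0.5102 → ψ = 0.6568
Converged at ψ = 0.6568.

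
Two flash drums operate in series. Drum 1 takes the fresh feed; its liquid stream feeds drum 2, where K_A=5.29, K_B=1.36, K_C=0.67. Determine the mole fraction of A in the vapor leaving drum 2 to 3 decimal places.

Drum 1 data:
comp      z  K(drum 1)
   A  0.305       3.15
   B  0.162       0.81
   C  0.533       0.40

y_A (drum 2) = 0.269

Drum 1:
Let ψ₁ = V/F and solve Σ zᵢ(Kᵢ−1)/(1+ψ₁(Kᵢ−1)) = 0.
g(0) = ΣzᵢKᵢ − 1 = 0.305 and g(1) = 1 − Σzᵢ/Kᵢ = -0.629, so a root lies in (0, 1).
Newton iteration, ψ₁⁰ = 0.6:
  ψ₁ = 0.600: g = -0.2481, g' = -0.745 → ψ₁ = 0.267
  ψ₁ = 0.267: g = 0.0035, g' = -0.848 → ψ₁ = 0.271
Converged at ψ₁ = 0.271.
Drum-1 compositions:
  A: x = 0.193, y = 0.607
  B: x = 0.171, y = 0.138
  C: x = 0.636, y = 0.255
Drum-2 feed = drum-1 liquid: z₂ = (0.1927, 0.1708, 0.6365).
Drum 2:
Rachford–Rice: g(ψ₂) = Σ zᵢ(Kᵢ−1)/(1+ψ₂(Kᵢ−1)) = 0.
g(0) = ΣzᵢKᵢ − 1 = 0.678 and g(1) = 1 − Σzᵢ/Kᵢ = -0.112, so a root lies in (0, 1).
Newton–Raphson from ψ₂ = 0.5:
  ψ₂ = 0.500: g = 0.0634, g' = -0.474 → ψ₂ = 0.634
  ψ₂ = 0.634: g = 0.0068, g' = -0.382 → ψ₂ = 0.652
Converged at ψ₂ = 0.652.
  A: x = 0.051, y = 0.269
  B: x = 0.138, y = 0.188
  C: x = 0.811, y = 0.543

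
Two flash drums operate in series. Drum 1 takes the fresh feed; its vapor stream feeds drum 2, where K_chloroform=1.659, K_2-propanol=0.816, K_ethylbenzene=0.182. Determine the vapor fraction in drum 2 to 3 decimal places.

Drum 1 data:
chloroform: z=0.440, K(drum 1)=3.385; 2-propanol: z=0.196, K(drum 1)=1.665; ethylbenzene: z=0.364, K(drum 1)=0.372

V/F (drum 2) = 0.199

Drum 1:
Let ψ₁ = V/F and solve Σ zᵢ(Kᵢ−1)/(1+ψ₁(Kᵢ−1)) = 0.
Feasibility: ΣzᵢKᵢ = 1.951, Σzᵢ/Kᵢ = 1.226 — both > 1, two phases present.
Newton–Raphson from ψ₁ = 0.5:
  ψ₁ = 0.500: g = 0.2432, g' = -0.875 → ψ₁ = 0.778
  ψ₁ = 0.778: g = 0.0063, g' = -0.894 → ψ₁ = 0.785
Converged at ψ₁ = 0.785.
Drum-1 compositions:
  chloroform: x = 0.153, y = 0.518
  2-propanol: x = 0.129, y = 0.214
  ethylbenzene: x = 0.718, y = 0.267
Drum-2 feed = drum-1 vapor: z₂ = (0.5185, 0.2144, 0.2671).
Drum 2:
Rachford–Rice: g(ψ₂) = Σ zᵢ(Kᵢ−1)/(1+ψ₂(Kᵢ−1)) = 0.
Feasibility: ΣzᵢKᵢ = 1.084, Σzᵢ/Kᵢ = 2.043 — both > 1, two phases present.
Newton–Raphson from ψ₂ = 0.5:
  ψ₂ = 0.500: g = -0.1562, g' = -0.648 → ψ₂ = 0.259
  ψ₂ = 0.259: g = -0.0268, g' = -0.460 → ψ₂ = 0.201
  ψ₂ = 0.201: g = -0.0006, g' = -0.439 → ψ₂ = 0.199
Converged at ψ₂ = 0.199.
  chloroform: x = 0.458, y = 0.760
  2-propanol: x = 0.223, y = 0.182
  ethylbenzene: x = 0.319, y = 0.058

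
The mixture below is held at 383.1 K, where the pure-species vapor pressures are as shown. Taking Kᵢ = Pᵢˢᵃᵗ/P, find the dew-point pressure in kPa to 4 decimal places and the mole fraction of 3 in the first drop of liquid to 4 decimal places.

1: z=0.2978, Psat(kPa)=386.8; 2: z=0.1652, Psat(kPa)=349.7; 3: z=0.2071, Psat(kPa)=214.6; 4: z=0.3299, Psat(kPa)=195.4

At the dew point ψ → 1, so Σzᵢ/Kᵢ = 1 with Kᵢ = Pᵢˢᵃᵗ/P ⇒ 1/P = Σzᵢ/Pᵢˢᵃᵗ.
1/P = 0.2978/386.8 + 0.1652/349.7 + 0.2071/214.6 + 0.3299/195.4 = 0.0038957 ⇒ P = 256.6936 kPa
xᵢ = zᵢP/Pᵢˢᵃᵗ ⇒ x_3 = 0.2071·256.6936/214.6 = 0.2477

Pdew = 256.6936 kPa, x_3 = 0.2477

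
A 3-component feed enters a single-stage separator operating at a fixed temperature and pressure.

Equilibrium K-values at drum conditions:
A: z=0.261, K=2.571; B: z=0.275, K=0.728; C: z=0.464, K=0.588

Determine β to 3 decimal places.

Let β = V/F and solve Σ zᵢ(Kᵢ−1)/(1+β(Kᵢ−1)) = 0.
Check two-phase: ΣzᵢKᵢ = 1.144 > 1 and Σzᵢ/Kᵢ = 1.268 > 1, so g(0) = 0.144 > 0 and g(1) = -0.268 < 0.
Newton–Raphson from β = 0.64:
  β = 0.640: g = -0.1457, g' = -0.335 → β = 0.205
  β = 0.205: g = 0.0220, g' = -0.485 → β = 0.251
  β = 0.251: g = 0.0007, g' = -0.453 → β = 0.252
Converged at β = 0.252.

β = 0.252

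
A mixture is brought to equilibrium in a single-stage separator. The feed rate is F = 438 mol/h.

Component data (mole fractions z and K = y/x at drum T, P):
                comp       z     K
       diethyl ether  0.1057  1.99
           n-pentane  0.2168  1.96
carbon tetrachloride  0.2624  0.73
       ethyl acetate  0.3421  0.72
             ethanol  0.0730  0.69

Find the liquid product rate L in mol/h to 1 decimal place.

L = 238.5 mol/h

Rachford–Rice: g(β) = Σ zᵢ(Kᵢ−1)/(1+β(Kᵢ−1)) = 0.
Feasibility: ΣzᵢKᵢ = 1.1235, Σzᵢ/Kᵢ = 1.1041 — both > 1, two phases present.
Newton iteration, β⁰ = 0.6:
  β = 0.6000: g = -0.02977, g' = -0.1978 → β = 0.4495
  β = 0.4495: g = 0.00130, g' = -0.2165 → β = 0.4555
Converged at β = 0.4555.
Then V = β·F = 0.4555·438 = 199.5 mol/h and L = F − V = 238.5 mol/h.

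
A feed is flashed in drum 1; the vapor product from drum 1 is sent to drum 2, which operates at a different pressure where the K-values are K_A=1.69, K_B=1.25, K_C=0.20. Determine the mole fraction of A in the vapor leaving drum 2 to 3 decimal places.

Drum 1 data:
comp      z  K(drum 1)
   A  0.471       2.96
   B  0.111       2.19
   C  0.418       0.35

y_A (drum 2) = 0.763

Drum 1:
Rachford–Rice: g(ψ₁) = Σ zᵢ(Kᵢ−1)/(1+ψ₁(Kᵢ−1)) = 0.
Feasibility: ΣzᵢKᵢ = 1.784, Σzᵢ/Kᵢ = 1.404 — both > 1, two phases present.
Newton iteration, ψ₁⁰ = 0.45:
  ψ₁ = 0.450: g = 0.1925, g' = -0.930 → ψ₁ = 0.657
  ψ₁ = 0.657: g = 0.0035, g' = -0.933 → ψ₁ = 0.661
Converged at ψ₁ = 0.661.
Drum-1 compositions:
  A: x = 0.205, y = 0.607
  B: x = 0.062, y = 0.136
  C: x = 0.733, y = 0.256
Drum-2 feed = drum-1 vapor: z₂ = (0.6075, 0.1361, 0.2564).
Drum 2:
Let ψ₂ = V/F and solve Σ zᵢ(Kᵢ−1)/(1+ψ₂(Kᵢ−1)) = 0.
g(0) = ΣzᵢKᵢ − 1 = 0.248 and g(1) = 1 − Σzᵢ/Kᵢ = -0.750, so a root lies in (0, 1).
Iterate (Newton) starting at ψ₂ = 0.67:
  ψ₂ = 0.670: g = -0.1263, g' = -0.904 → ψ₂ = 0.530
  ψ₂ = 0.530: g = -0.0193, g' = -0.657 → ψ₂ = 0.501
  ψ₂ = 0.501: g = -0.0005, g' = -0.623 → ψ₂ = 0.500
Converged at ψ₂ = 0.500.
  A: x = 0.452, y = 0.763
  B: x = 0.121, y = 0.151
  C: x = 0.427, y = 0.085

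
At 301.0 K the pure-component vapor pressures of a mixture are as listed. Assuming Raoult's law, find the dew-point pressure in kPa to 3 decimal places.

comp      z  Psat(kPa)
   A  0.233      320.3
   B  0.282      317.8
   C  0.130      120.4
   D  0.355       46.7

Pdew = 97.123 kPa

At the dew point ψ → 1, so Σzᵢ/Kᵢ = 1 with Kᵢ = Pᵢˢᵃᵗ/P ⇒ 1/P = Σzᵢ/Pᵢˢᵃᵗ.
1/P = 0.233/320.3 + 0.282/317.8 + 0.130/120.4 + 0.355/46.7 = 0.010296 ⇒ P = 97.123 kPa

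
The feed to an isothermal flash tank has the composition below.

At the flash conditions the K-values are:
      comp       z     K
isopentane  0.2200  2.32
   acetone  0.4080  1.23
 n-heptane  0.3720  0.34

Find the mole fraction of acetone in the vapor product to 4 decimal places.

Material balance + equilibrium reduce to Σ zᵢ(Kᵢ−1)/(1+V/F(Kᵢ−1)) = 0.
g(0) = ΣzᵢKᵢ − 1 = 0.1387 and g(1) = 1 − Σzᵢ/Kᵢ = -0.5207, so a root lies in (0, 1).
Iterate (Newton) starting at V/F = 0.5:
  V/F = 0.5000: g = -0.10735, g' = -0.5174 → V/F = 0.2925
  V/F = 0.2925: g = -0.00684, g' = -0.4673 → V/F = 0.2779
Converged at V/F = 0.2779.
Compositions from xᵢ = zᵢ/(1+V/F(Kᵢ−1)), yᵢ = Kᵢxᵢ:
  isopentane: x = 0.1610, y = 0.3734
  acetone: x = 0.3835, y = 0.4717
  n-heptane: x = 0.4556, y = 0.1549

y_acetone = 0.4717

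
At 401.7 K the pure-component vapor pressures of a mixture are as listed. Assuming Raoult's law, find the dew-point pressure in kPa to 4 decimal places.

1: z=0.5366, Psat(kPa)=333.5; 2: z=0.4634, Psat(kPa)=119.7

Pdew = 182.4704 kPa

At the dew point ψ → 1, so Σzᵢ/Kᵢ = 1 with Kᵢ = Pᵢˢᵃᵗ/P ⇒ 1/P = Σzᵢ/Pᵢˢᵃᵗ.
1/P = 0.5366/333.5 + 0.4634/119.7 = 0.0054803 ⇒ P = 182.4704 kPa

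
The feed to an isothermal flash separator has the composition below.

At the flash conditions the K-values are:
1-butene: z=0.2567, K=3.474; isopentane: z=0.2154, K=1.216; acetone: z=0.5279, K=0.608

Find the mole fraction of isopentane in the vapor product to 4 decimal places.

Rachford–Rice: g(ψ) = Σ zᵢ(Kᵢ−1)/(1+ψ(Kᵢ−1)) = 0.
Check two-phase: ΣzᵢKᵢ = 1.4747 > 1 and Σzᵢ/Kᵢ = 1.1193 > 1, so g(0) = 0.4747 > 0 and g(1) = -0.1193 < 0.
Newton–Raphson from ψ = 0.4:
  ψ = 0.4000: g = 0.11661, g' = -0.5195 → ψ = 0.6244
  ψ = 0.6244: g = 0.01654, g' = -0.3926 → ψ = 0.6666
  ψ = 0.6666: g = 0.00027, g' = -0.3802 → ψ = 0.6673
Converged at ψ = 0.6673.
Compositions from xᵢ = zᵢ/(1+ψ(Kᵢ−1)), yᵢ = Kᵢxᵢ:
  1-butene: x = 0.0968, y = 0.3364
  isopentane: x = 0.1883, y = 0.2289
  acetone: x = 0.7149, y = 0.4347

y_isopentane = 0.2289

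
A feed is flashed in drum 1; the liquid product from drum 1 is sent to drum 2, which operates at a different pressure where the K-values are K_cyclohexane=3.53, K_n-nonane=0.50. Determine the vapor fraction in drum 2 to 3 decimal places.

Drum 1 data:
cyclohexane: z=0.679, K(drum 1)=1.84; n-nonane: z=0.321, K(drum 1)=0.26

V/F (drum 2) = 0.727

Drum 1:
Binary case is linear: z₁(K₁−1)(1+ψ₁(K₂−1)) + z₂(K₂−1)(1+ψ₁(K₁−1)) = 0
⇒ ψ₁ = [z₁(K₁−1)+z₂(K₂−1)] / [−(K₁−1)(K₂−1)] = 0.3328/0.6216 = 0.535
Drum-1 compositions:
  cyclohexane: x = 0.468, y = 0.862
  n-nonane: x = 0.532, y = 0.138
Drum-2 feed = drum-1 liquid: z₂ = (0.4684, 0.5316).
Drum 2:
Rachford–Rice: g(ψ₂) = Σ zᵢ(Kᵢ−1)/(1+ψ₂(Kᵢ−1)) = 0.
Feasibility: ΣzᵢKᵢ = 1.919, Σzᵢ/Kᵢ = 1.196 — both > 1, two phases present.
Newton–Raphson from ψ₂ = 0.5:
  ψ₂ = 0.500: g = 0.1687, g' = -0.821 → ψ₂ = 0.706
  ψ₂ = 0.706: g = 0.0147, g' = -0.704 → ψ₂ = 0.727
Converged at ψ₂ = 0.727.
  cyclohexane: x = 0.165, y = 0.583
  n-nonane: x = 0.835, y = 0.417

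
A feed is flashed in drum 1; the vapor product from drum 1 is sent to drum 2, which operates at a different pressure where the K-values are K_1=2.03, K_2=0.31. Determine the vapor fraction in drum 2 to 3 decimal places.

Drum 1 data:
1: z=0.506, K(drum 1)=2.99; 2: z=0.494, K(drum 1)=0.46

Drum 1:
Material balance + equilibrium reduce to Σ zᵢ(Kᵢ−1)/(1+ψ₁(Kᵢ−1)) = 0.
g(0) = ΣzᵢKᵢ − 1 = 0.740 and g(1) = 1 − Σzᵢ/Kᵢ = -0.243, so a root lies in (0, 1).
Binary case is linear: z₁(K₁−1)(1+ψ₁(K₂−1)) + z₂(K₂−1)(1+ψ₁(K₁−1)) = 0
⇒ ψ₁ = [z₁(K₁−1)+z₂(K₂−1)] / [−(K₁−1)(K₂−1)] = 0.7402/1.0746 = 0.689
Drum-1 compositions:
  1: x = 0.213, y = 0.638
  2: x = 0.787, y = 0.362
Drum-2 feed = drum-1 vapor: z₂ = (0.6382, 0.3618).
Drum 2:
Let ψ₂ = V/F and solve Σ zᵢ(Kᵢ−1)/(1+ψ₂(Kᵢ−1)) = 0.
Check two-phase: ΣzᵢKᵢ = 1.408 > 1 and Σzᵢ/Kᵢ = 1.482 > 1, so g(0) = 0.408 > 0 and g(1) = -0.482 < 0.
Newton–Raphson from ψ₂ = 0.41:
  ψ₂ = 0.410: g = 0.1140, g' = -0.670 → ψ₂ = 0.580
  ψ₂ = 0.580: g = -0.0049, g' = -0.744 → ψ₂ = 0.574
Converged at ψ₂ = 0.574.
  1: x = 0.401, y = 0.814
  2: x = 0.599, y = 0.186

V/F (drum 2) = 0.574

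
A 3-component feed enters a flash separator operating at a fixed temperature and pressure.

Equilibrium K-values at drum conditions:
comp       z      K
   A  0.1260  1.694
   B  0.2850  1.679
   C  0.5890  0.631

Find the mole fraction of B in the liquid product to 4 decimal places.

Material balance + equilibrium reduce to Σ zᵢ(Kᵢ−1)/(1+ψ(Kᵢ−1)) = 0.
Feasibility: ΣzᵢKᵢ = 1.0636, Σzᵢ/Kᵢ = 1.1776 — both > 1, two phases present.
Iterate (Newton) starting at ψ = 0.5:
  ψ = 0.5000: g = -0.05713, g' = -0.2273 → ψ = 0.2486
  ψ = 0.2486: g = 0.00084, g' = -0.2375 → ψ = 0.2522
Converged at ψ = 0.2522.
Compositions from xᵢ = zᵢ/(1+ψ(Kᵢ−1)), yᵢ = Kᵢxᵢ:
  A: x = 0.1072, y = 0.1817
  B: x = 0.2433, y = 0.4086
  C: x = 0.6494, y = 0.4098

x_B = 0.2433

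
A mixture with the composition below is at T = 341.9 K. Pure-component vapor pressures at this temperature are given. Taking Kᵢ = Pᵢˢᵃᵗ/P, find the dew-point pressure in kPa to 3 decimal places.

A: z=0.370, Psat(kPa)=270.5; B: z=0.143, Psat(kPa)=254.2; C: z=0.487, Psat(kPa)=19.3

At the dew point ψ → 1, so Σzᵢ/Kᵢ = 1 with Kᵢ = Pᵢˢᵃᵗ/P ⇒ 1/P = Σzᵢ/Pᵢˢᵃᵗ.
1/P = 0.370/270.5 + 0.143/254.2 + 0.487/19.3 = 0.027164 ⇒ P = 36.814 kPa

Pdew = 36.814 kPa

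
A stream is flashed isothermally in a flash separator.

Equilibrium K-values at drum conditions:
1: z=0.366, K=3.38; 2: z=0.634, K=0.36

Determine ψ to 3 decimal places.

Binary case is linear: z₁(K₁−1)(1+ψ(K₂−1)) + z₂(K₂−1)(1+ψ(K₁−1)) = 0
⇒ ψ = [z₁(K₁−1)+z₂(K₂−1)] / [−(K₁−1)(K₂−1)] = 0.4653/1.5232 = 0.305

ψ = 0.305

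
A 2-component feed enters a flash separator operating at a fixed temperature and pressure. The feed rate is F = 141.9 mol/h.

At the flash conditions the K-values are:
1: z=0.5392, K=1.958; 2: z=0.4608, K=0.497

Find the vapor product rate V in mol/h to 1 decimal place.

Rachford–Rice: g(ψ) = Σ zᵢ(Kᵢ−1)/(1+ψ(Kᵢ−1)) = 0.
Check two-phase: ΣzᵢKᵢ = 1.2848 > 1 and Σzᵢ/Kᵢ = 1.2025 > 1, so g(0) = 0.2848 > 0 and g(1) = -0.2025 < 0.
Binary case is linear: z₁(K₁−1)(1+ψ(K₂−1)) + z₂(K₂−1)(1+ψ(K₁−1)) = 0
⇒ ψ = [z₁(K₁−1)+z₂(K₂−1)] / [−(K₁−1)(K₂−1)] = 0.28477/0.48187 = 0.5910
Then V = ψ·F = 0.5910·141.9 = 83.9 mol/h and L = F − V = 58.0 mol/h.

V = 83.9 mol/h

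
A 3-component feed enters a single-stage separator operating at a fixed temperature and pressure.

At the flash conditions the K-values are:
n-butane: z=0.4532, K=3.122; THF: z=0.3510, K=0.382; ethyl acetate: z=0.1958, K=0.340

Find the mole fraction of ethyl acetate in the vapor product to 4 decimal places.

y_ethyl acetate = 0.0954

Newton iteration, V/F⁰ = 0.37:
  V/F = 0.3700: g = 0.08652, g' = -1.0150 → V/F = 0.4552
  V/F = 0.4552: g = 0.00259, g' = -0.9618 → V/F = 0.4579
Converged at V/F = 0.4579.
Compositions from xᵢ = zᵢ/(1+V/F(Kᵢ−1)), yᵢ = Kᵢxᵢ:
  n-butane: x = 0.2298, y = 0.7176
  THF: x = 0.4895, y = 0.1870
  ethyl acetate: x = 0.2806, y = 0.0954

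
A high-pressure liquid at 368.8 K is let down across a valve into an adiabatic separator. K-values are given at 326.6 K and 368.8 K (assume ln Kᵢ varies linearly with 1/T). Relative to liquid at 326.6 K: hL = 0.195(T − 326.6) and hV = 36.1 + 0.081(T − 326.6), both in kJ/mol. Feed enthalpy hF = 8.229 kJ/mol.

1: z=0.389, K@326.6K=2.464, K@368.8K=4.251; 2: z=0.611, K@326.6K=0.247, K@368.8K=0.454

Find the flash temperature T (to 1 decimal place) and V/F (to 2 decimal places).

Adiabatic flash: solve Rachford–Rice at each trial T, then check hF = ψ·hV(T) + (1−ψ)·hL(T).
  T = 326.6 K: K = (2.464, 0.247), RR gives ψ = 0.099, H_out = 3.583 kJ/mol
  T = 368.8 K: K = (4.251, 0.454), RR gives ψ = 0.525, H_out = 24.641 kJ/mol
  T = 347.7 K: K = (3.290, 0.341), RR gives ψ = 0.324, H_out = 15.019 kJ/mol
  T = 337.1 K: K = (2.858, 0.292), RR gives ψ = 0.220, H_out = 9.736 kJ/mol
  T = 331.9 K: K = (2.659, 0.269), RR gives ψ = 0.164, H_out = 6.846 kJ/mol
  T = 334.5 K: K = (2.758, 0.280), RR gives ψ = 0.193, H_out = 8.323 kJ/mol
  T = 333.2 K: K = (2.708, 0.274), RR gives ψ = 0.178, H_out = 7.593 kJ/mol
Linear interpolation between T = 333.2 (H_out = 7.593) and T = 334.5 (H_out = 8.323) on hF = 8.229 gives T ≈ 334.3 K, at which ψ = 0.19.

T = 334.3 K, V/F = 0.19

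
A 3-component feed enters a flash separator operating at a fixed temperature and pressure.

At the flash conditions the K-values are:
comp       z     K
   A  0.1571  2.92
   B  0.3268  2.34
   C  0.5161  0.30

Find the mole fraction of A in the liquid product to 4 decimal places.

x_A = 0.0940

Newton–Raphson from β = 0.68:
  β = 0.6800: g = -0.32949, g' = -1.1906 → β = 0.4033
  β = 0.4033: g = -0.04906, g' = -0.9222 → β = 0.3501
  β = 0.3501: g = -0.00005, g' = -0.9227 → β = 0.3500
Converged at β = 0.3500.
Compositions from xᵢ = zᵢ/(1+β(Kᵢ−1)), yᵢ = Kᵢxᵢ:
  A: x = 0.0940, y = 0.2744
  B: x = 0.2225, y = 0.5206
  C: x = 0.6836, y = 0.2051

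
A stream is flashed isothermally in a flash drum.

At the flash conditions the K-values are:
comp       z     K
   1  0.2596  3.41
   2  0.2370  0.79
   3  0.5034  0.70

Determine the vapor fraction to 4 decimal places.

ψ = 0.6453

Material balance + equilibrium reduce to Σ zᵢ(Kᵢ−1)/(1+ψ(Kᵢ−1)) = 0.
Feasibility: ΣzᵢKᵢ = 1.4248, Σzᵢ/Kᵢ = 1.0953 — both > 1, two phases present.
Newton–Raphson from ψ = 0.34:
  ψ = 0.3400: g = 0.12210, g' = -0.5238 → ψ = 0.5731
  ψ = 0.5731: g = 0.02379, g' = -0.3455 → ψ = 0.6419
  ψ = 0.6419: g = 0.00106, g' = -0.3159 → ψ = 0.6453
Converged at ψ = 0.6453.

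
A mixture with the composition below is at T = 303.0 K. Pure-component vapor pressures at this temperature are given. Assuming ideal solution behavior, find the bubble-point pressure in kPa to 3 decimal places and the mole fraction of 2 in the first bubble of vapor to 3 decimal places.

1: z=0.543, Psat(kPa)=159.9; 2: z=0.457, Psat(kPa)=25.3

At the bubble point ψ → 0, so ΣzᵢKᵢ = 1 with Kᵢ = Pᵢˢᵃᵗ/P ⇒ P = ΣzᵢPᵢˢᵃᵗ.
P = 0.543·159.9 + 0.457·25.3 = 98.388 kPa
yᵢ = zᵢPᵢˢᵃᵗ/P ⇒ y_2 = 0.457·25.3/98.388 = 0.118

Pbub = 98.388 kPa, y_2 = 0.118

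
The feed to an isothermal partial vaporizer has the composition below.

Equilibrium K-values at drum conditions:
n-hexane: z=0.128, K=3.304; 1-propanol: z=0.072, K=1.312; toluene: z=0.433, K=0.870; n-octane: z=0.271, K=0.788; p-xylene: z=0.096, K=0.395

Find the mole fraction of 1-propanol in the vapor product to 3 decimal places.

y_1-propanol = 0.086

Iterate (Newton) starting at ψ = 0.5:
  ψ = 0.500: g = -0.0513, g' = -0.248 → ψ = 0.293
  ψ = 0.293: g = 0.0062, g' = -0.322 → ψ = 0.312
  ψ = 0.312: g = 0.0001, g' = -0.311 → ψ = 0.313
Converged at ψ = 0.313.
Compositions from xᵢ = zᵢ/(1+ψ(Kᵢ−1)), yᵢ = Kᵢxᵢ:
  n-hexane: x = 0.074, y = 0.246
  1-propanol: x = 0.066, y = 0.086
  toluene: x = 0.451, y = 0.393
  n-octane: x = 0.290, y = 0.229
  p-xylene: x = 0.118, y = 0.047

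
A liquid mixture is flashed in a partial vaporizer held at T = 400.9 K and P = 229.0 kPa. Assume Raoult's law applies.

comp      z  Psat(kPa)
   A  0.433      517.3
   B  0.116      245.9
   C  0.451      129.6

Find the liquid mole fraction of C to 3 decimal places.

Raoult's law: Kᵢ = Pᵢˢᵃᵗ/P = Pᵢˢᵃᵗ/229.0.
  K_A = 517.3/229.0 = 2.25895, K_B = 245.9/229.0 = 1.07380, K_C = 129.6/229.0 = 0.56594
Newton–Raphson from V/F = 0.6:
  V/F = 0.600: g = 0.0540, g' = -0.379 → V/F = 0.743
  V/F = 0.743: g = 0.0009, g' = -0.369 → V/F = 0.745
Converged at V/F = 0.745.
Compositions from xᵢ = zᵢ/(1+V/F(Kᵢ−1)), yᵢ = Kᵢxᵢ:
  A: x = 0.223, y = 0.505
  B: x = 0.110, y = 0.118
  C: x = 0.667, y = 0.377

x_C = 0.667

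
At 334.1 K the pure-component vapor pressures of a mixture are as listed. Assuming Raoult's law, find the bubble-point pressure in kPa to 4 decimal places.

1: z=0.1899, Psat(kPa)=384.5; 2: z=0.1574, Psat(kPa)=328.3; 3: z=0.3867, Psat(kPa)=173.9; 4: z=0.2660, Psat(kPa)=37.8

At the bubble point ψ → 0, so ΣzᵢKᵢ = 1 with Kᵢ = Pᵢˢᵃᵗ/P ⇒ P = ΣzᵢPᵢˢᵃᵗ.
P = 0.1899·384.5 + 0.1574·328.3 + 0.3867·173.9 + 0.2660·37.8 = 201.9929 kPa

Pbub = 201.9929 kPa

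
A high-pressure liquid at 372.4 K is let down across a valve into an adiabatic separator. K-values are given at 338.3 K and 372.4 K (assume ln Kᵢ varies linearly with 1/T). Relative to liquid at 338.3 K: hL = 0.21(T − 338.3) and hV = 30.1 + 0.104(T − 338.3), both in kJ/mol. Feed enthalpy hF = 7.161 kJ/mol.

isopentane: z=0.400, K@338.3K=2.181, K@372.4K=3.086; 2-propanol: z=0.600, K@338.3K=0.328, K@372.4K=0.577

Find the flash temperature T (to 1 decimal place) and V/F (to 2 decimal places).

Adiabatic flash: solve Rachford–Rice at each trial T, then check hF = ψ·hV(T) + (1−ψ)·hL(T).
  T = 338.3 K: K = (2.181, 0.328), RR gives ψ = 0.087, H_out = 2.625 kJ/mol
  T = 372.4 K: K = (3.086, 0.577), RR gives ψ = 0.658, H_out = 24.588 kJ/mol
  T = 355.4 K: K = (2.617, 0.441), RR gives ψ = 0.345, H_out = 13.351 kJ/mol
  T = 346.9 K: K = (2.396, 0.382), RR gives ψ = 0.218, H_out = 8.158 kJ/mol
  T = 342.6 K: K = (2.287, 0.354), RR gives ψ = 0.153, H_out = 5.453 kJ/mol
  T = 344.8 K: K = (2.343, 0.368), RR gives ψ = 0.186, H_out = 6.849 kJ/mol
Linear interpolation between T = 344.8 (H_out = 6.849) and T = 346.9 (H_out = 8.158) on hF = 7.161 gives T ≈ 345.3 K, at which ψ = 0.19.

T = 345.3 K, V/F = 0.19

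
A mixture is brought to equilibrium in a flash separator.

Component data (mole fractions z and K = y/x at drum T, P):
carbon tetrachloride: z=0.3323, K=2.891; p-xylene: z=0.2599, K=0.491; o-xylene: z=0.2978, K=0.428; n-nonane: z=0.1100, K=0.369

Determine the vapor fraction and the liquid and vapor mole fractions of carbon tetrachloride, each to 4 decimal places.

ψ = 0.2427, x_carbon tetrachloride = 0.2278, y_carbon tetrachloride = 0.6585

Rachford–Rice: g(ψ) = Σ zᵢ(Kᵢ−1)/(1+ψ(Kᵢ−1)) = 0.
g(0) = ΣzᵢKᵢ − 1 = 0.2563 and g(1) = 1 − Σzᵢ/Kᵢ = -0.6382, so a root lies in (0, 1).
Iterate (Newton) starting at ψ = 0.5:
  ψ = 0.5000: g = -0.19444, g' = -0.7197 → ψ = 0.2298
  ψ = 0.2298: g = 0.01088, g' = -0.8528 → ψ = 0.2426
  ψ = 0.2426: g = 0.00009, g' = -0.8385 → ψ = 0.2427
Converged at ψ = 0.2427.
Compositions from xᵢ = zᵢ/(1+ψ(Kᵢ−1)), yᵢ = Kᵢxᵢ:
  carbon tetrachloride: x = 0.2278, y = 0.6585
  p-xylene: x = 0.2965, y = 0.1456
  o-xylene: x = 0.3458, y = 0.1480
  n-nonane: x = 0.1299, y = 0.0479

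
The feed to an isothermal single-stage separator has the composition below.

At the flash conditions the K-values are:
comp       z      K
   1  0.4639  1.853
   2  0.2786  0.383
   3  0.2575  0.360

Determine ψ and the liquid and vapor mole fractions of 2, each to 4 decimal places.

ψ = 0.1101, x_2 = 0.2989, y_2 = 0.1145

Rachford–Rice: g(ψ) = Σ zᵢ(Kᵢ−1)/(1+ψ(Kᵢ−1)) = 0.
Check two-phase: ΣzᵢKᵢ = 1.0590 > 1 and Σzᵢ/Kᵢ = 1.6930 > 1, so g(0) = 0.0590 > 0 and g(1) = -0.6930 < 0.
Newton–Raphson from ψ = 0.54:
  ψ = 0.5400: g = -0.23870, g' = -0.6430 → ψ = 0.1688
  ψ = 0.1688: g = -0.03073, g' = -0.5226 → ψ = 0.1100
  ψ = 0.1100: g = 0.00008, g' = -0.5262 → ψ = 0.1101
Converged at ψ = 0.1101.
Compositions from xᵢ = zᵢ/(1+ψ(Kᵢ−1)), yᵢ = Kᵢxᵢ:
  1: x = 0.4241, y = 0.7858
  2: x = 0.2989, y = 0.1145
  3: x = 0.2770, y = 0.0997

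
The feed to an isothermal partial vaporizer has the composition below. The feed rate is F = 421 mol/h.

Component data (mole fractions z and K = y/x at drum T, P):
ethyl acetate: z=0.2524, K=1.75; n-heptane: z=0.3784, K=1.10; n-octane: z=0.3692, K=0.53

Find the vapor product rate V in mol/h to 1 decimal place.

V = 104.6 mol/h

Material balance + equilibrium reduce to Σ zᵢ(Kᵢ−1)/(1+β(Kᵢ−1)) = 0.
Feasibility: ΣzᵢKᵢ = 1.0536, Σzᵢ/Kᵢ = 1.1848 — both > 1, two phases present.
Newton–Raphson from β = 0.34:
  β = 0.3400: g = -0.01909, g' = -0.2092 → β = 0.2487
  β = 0.2487: g = -0.00003, g' = -0.2090 → β = 0.2486
Converged at β = 0.2486.
Then V = β·F = 0.2486·421 = 104.6 mol/h and L = F − V = 316.4 mol/h.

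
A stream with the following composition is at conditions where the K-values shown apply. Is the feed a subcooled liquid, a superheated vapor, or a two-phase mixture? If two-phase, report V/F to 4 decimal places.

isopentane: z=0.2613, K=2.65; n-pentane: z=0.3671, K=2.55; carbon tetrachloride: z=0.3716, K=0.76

superheated vapor

ΣzᵢKᵢ = 1.9110; Σzᵢ/Kᵢ = 0.7315.
Since Σzᵢ/Kᵢ < 1 the mixture is above its dew point — single vapor phase.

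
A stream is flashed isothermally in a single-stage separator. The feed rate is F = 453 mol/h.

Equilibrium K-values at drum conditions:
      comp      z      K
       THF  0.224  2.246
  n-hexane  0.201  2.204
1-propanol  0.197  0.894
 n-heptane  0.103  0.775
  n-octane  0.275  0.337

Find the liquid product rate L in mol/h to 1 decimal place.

Material balance + equilibrium reduce to Σ zᵢ(Kᵢ−1)/(1+ψ(Kᵢ−1)) = 0.
g(0) = ΣzᵢKᵢ − 1 = 0.295 and g(1) = 1 − Σzᵢ/Kᵢ = -0.360, so a root lies in (0, 1).
Newton–Raphson from ψ = 0.39:
  ψ = 0.390: g = 0.0594, g' = -0.521 → ψ = 0.504
Converged at ψ = 0.504.
Then V = ψ·F = 0.5041·453 = 228.3 mol/h and L = F − V = 224.7 mol/h.

L = 224.7 mol/h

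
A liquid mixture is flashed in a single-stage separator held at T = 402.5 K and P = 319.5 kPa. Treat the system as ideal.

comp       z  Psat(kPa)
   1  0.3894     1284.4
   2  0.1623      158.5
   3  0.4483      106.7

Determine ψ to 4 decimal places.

ψ = 0.4201

Raoult's law: Kᵢ = Pᵢˢᵃᵗ/P = Pᵢˢᵃᵗ/319.5.
  K_1 = 1284.4/319.5 = 4.020031, K_2 = 158.5/319.5 = 0.496088, K_3 = 106.7/319.5 = 0.333959
Let ψ = V/F and solve Σ zᵢ(Kᵢ−1)/(1+ψ(Kᵢ−1)) = 0.
Check two-phase: ΣzᵢKᵢ = 1.7956 > 1 and Σzᵢ/Kᵢ = 1.7664 > 1, so g(0) = 0.7956 > 0 and g(1) = -0.7664 < 0.
Newton–Raphson from ψ = 0.5:
  ψ = 0.5000: g = -0.08848, g' = -1.0844 → ψ = 0.4184
  ψ = 0.4184: g = 0.00195, g' = -1.1415 → ψ = 0.4201
Converged at ψ = 0.4201.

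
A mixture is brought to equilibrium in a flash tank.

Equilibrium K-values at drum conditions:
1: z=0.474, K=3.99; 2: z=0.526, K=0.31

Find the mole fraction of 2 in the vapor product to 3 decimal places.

y_2 = 0.252

Rachford–Rice: g(ψ) = Σ zᵢ(Kᵢ−1)/(1+ψ(Kᵢ−1)) = 0.
Feasibility: ΣzᵢKᵢ = 2.054, Σzᵢ/Kᵢ = 1.816 — both > 1, two phases present.
Binary case is linear: z₁(K₁−1)(1+ψ(K₂−1)) + z₂(K₂−1)(1+ψ(K₁−1)) = 0
⇒ ψ = [z₁(K₁−1)+z₂(K₂−1)] / [−(K₁−1)(K₂−1)] = 1.0543/2.0631 = 0.511
Compositions from xᵢ = zᵢ/(1+ψ(Kᵢ−1)), yᵢ = Kᵢxᵢ:
  1: x = 0.187, y = 0.748
  2: x = 0.813, y = 0.252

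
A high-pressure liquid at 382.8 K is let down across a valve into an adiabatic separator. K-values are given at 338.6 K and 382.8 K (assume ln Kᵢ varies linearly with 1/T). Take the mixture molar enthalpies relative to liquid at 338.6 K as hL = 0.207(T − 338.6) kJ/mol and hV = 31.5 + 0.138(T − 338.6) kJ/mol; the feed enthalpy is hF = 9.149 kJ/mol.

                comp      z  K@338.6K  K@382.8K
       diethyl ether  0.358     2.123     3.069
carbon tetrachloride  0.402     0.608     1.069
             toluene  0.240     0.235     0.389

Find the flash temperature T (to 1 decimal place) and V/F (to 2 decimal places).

T = 346.9 K, V/F = 0.24

Adiabatic flash: solve Rachford–Rice at each trial T, then check hF = ψ·hV(T) + (1−ψ)·hL(T).
  T = 338.6 K: K = (2.123, 0.608, 0.235), RR gives ψ = 0.098, H_out = 3.077 kJ/mol
  T = 382.8 K: K = (3.069, 1.069, 0.389), RR gives ψ = 0.832, H_out = 32.827 kJ/mol
  T = 360.7 K: K = (2.582, 0.820, 0.307), RR gives ψ = 0.469, H_out = 18.621 kJ/mol
  T = 349.6 K: K = (2.347, 0.709, 0.270), RR gives ψ = 0.284, H_out = 11.017 kJ/mol
  T = 344.1 K: K = (2.234, 0.657, 0.252), RR gives ψ = 0.192, H_out = 7.120 kJ/mol
  T = 346.9 K: K = (2.291, 0.683, 0.261), RR gives ψ = 0.239, H_out = 9.118 kJ/mol
  T = 348.2 K: K = (2.318, 0.696, 0.265), RR gives ψ = 0.261, H_out = 10.036 kJ/mol
Linear interpolation between T = 346.9 (H_out = 9.118) and T = 348.2 (H_out = 10.036) on hF = 9.149 gives T ≈ 346.9 K, at which ψ = 0.24.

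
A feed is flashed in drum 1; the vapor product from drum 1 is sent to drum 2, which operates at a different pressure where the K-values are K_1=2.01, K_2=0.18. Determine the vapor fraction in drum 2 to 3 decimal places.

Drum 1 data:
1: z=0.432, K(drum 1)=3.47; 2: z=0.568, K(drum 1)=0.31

Drum 1:
Binary case is linear: z₁(K₁−1)(1+ψ₁(K₂−1)) + z₂(K₂−1)(1+ψ₁(K₁−1)) = 0
⇒ ψ₁ = [z₁(K₁−1)+z₂(K₂−1)] / [−(K₁−1)(K₂−1)] = 0.6751/1.7043 = 0.396
Drum-1 compositions:
  1: x = 0.218, y = 0.758
  2: x = 0.782, y = 0.242
Drum-2 feed = drum-1 vapor: z₂ = (0.7577, 0.2423).
Drum 2:
Let ψ₂ = V/F and solve Σ zᵢ(Kᵢ−1)/(1+ψ₂(Kᵢ−1)) = 0.
Feasibility: ΣzᵢKᵢ = 1.567, Σzᵢ/Kᵢ = 1.723 — both > 1, two phases present.
Binary case is linear: z₁(K₁−1)(1+ψ₂(K₂−1)) + z₂(K₂−1)(1+ψ₂(K₁−1)) = 0
⇒ ψ₂ = [z₁(K₁−1)+z₂(K₂−1)] / [−(K₁−1)(K₂−1)] = 0.5666/0.8282 = 0.684
  1: x = 0.448, y = 0.901
  2: x = 0.552, y = 0.099

V/F (drum 2) = 0.684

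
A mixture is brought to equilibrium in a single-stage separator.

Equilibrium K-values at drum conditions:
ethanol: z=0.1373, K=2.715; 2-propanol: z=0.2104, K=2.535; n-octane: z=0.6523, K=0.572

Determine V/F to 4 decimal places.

V/F = 0.4058

Material balance + equilibrium reduce to Σ zᵢ(Kᵢ−1)/(1+V/F(Kᵢ−1)) = 0.
Feasibility: ΣzᵢKᵢ = 1.2792, Σzᵢ/Kᵢ = 1.2740 — both > 1, two phases present.
Newton iteration, V/F⁰ = 0.5:
  V/F = 0.5000: g = -0.04571, g' = -0.4691 → V/F = 0.4026
  V/F = 0.4026: g = 0.00161, g' = -0.5051 → V/F = 0.4058
Converged at V/F = 0.4058.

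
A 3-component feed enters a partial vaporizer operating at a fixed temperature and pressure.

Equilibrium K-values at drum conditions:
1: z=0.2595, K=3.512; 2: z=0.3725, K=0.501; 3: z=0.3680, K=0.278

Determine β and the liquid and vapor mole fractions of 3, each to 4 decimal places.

Let β = V/F and solve Σ zᵢ(Kᵢ−1)/(1+β(Kᵢ−1)) = 0.
g(0) = ΣzᵢKᵢ − 1 = 0.2003 and g(1) = 1 − Σzᵢ/Kᵢ = -1.1411, so a root lies in (0, 1).
Newton iteration, β⁰ = 0.57:
  β = 0.5700: g = -0.44322, g' = -1.0120 → β = 0.1320
  β = 0.1320: g = -0.00318, g' = -1.2641 → β = 0.1295
Converged at β = 0.1295.
Compositions from xᵢ = zᵢ/(1+β(Kᵢ−1)), yᵢ = Kᵢxᵢ:
  1: x = 0.1958, y = 0.6876
  2: x = 0.3982, y = 0.1995
  3: x = 0.4060, y = 0.1129

β = 0.1295, x_3 = 0.4060, y_3 = 0.1129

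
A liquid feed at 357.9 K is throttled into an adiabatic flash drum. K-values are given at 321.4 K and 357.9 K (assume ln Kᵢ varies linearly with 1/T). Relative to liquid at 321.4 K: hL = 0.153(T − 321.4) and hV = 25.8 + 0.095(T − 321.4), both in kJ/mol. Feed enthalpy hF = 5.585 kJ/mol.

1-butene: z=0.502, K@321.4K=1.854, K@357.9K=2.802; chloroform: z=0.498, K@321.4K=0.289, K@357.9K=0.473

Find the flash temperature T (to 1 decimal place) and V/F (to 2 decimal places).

T = 325.2 K, V/F = 0.20

Adiabatic flash: solve Rachford–Rice at each trial T, then check hF = ψ·hV(T) + (1−ψ)·hL(T).
  T = 321.4 K: K = (1.854, 0.289), RR gives ψ = 0.123, H_out = 3.171 kJ/mol
  T = 357.9 K: K = (2.802, 0.473), RR gives ψ = 0.676, H_out = 21.599 kJ/mol
  T = 339.6 K: K = (2.303, 0.374), RR gives ψ = 0.420, H_out = 13.186 kJ/mol
  T = 330.5 K: K = (2.073, 0.330), RR gives ψ = 0.285, H_out = 8.598 kJ/mol
  T = 325.9 K: K = (1.961, 0.309), RR gives ψ = 0.208, H_out = 6.001 kJ/mol
  T = 323.6 K: K = (1.906, 0.299), RR gives ψ = 0.166, H_out = 4.597 kJ/mol
Linear interpolation between T = 323.6 (H_out = 4.597) and T = 325.9 (H_out = 6.001) on hF = 5.585 gives T ≈ 325.2 K, at which ψ = 0.20.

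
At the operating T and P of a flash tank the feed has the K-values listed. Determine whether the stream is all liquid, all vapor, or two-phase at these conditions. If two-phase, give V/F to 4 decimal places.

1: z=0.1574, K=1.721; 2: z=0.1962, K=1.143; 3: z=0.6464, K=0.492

ΣzᵢKᵢ = 0.8132; Σzᵢ/Kᵢ = 1.5769.
Since ΣzᵢKᵢ < 1 the mixture is below its bubble point — single liquid phase.

all liquid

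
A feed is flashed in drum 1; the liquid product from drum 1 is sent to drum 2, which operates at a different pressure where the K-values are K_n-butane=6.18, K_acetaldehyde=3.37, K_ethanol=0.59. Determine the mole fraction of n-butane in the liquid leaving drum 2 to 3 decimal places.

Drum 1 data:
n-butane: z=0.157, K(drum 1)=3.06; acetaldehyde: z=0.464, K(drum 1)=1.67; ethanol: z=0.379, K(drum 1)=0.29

x_n-butane (drum 2) = 0.015

Drum 1:
Material balance + equilibrium reduce to Σ zᵢ(Kᵢ−1)/(1+ψ₁(Kᵢ−1)) = 0.
g(0) = ΣzᵢKᵢ − 1 = 0.365 and g(1) = 1 − Σzᵢ/Kᵢ = -0.636, so a root lies in (0, 1).
Newton iteration, ψ₁⁰ = 0.5:
  ψ₁ = 0.500: g = -0.0250, g' = -0.738 → ψ₁ = 0.466
Converged at ψ₁ = 0.466.
Drum-1 compositions:
  n-butane: x = 0.080, y = 0.245
  acetaldehyde: x = 0.354, y = 0.591
  ethanol: x = 0.566, y = 0.164
Drum-2 feed = drum-1 liquid: z₂ = (0.0801, 0.3537, 0.5662).
Drum 2:
Iterate (Newton) starting at ψ₂ = 0.5:
  ψ₂ = 0.500: g = 0.2072, g' = -0.733 → ψ₂ = 0.782
  ψ₂ = 0.782: g = 0.0340, g' = -0.534 → ψ₂ = 0.846
  ψ₂ = 0.846: g = 0.0006, g' = -0.517 → ψ₂ = 0.847
Converged at ψ₂ = 0.847.
  n-butane: x = 0.015, y = 0.092
  acetaldehyde: x = 0.118, y = 0.396
  ethanol: x = 0.868, y = 0.512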